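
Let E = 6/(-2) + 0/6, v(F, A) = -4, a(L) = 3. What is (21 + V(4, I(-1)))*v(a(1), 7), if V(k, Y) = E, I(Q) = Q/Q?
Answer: -72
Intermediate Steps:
I(Q) = 1
E = -3 (E = 6*(-½) + 0*(⅙) = -3 + 0 = -3)
V(k, Y) = -3
(21 + V(4, I(-1)))*v(a(1), 7) = (21 - 3)*(-4) = 18*(-4) = -72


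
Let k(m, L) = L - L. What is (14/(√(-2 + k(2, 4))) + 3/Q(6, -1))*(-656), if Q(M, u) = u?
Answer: 1968 + 4592*I*√2 ≈ 1968.0 + 6494.1*I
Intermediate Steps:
k(m, L) = 0
(14/(√(-2 + k(2, 4))) + 3/Q(6, -1))*(-656) = (14/(√(-2 + 0)) + 3/(-1))*(-656) = (14/(√(-2)) + 3*(-1))*(-656) = (14/((I*√2)) - 3)*(-656) = (14*(-I*√2/2) - 3)*(-656) = (-7*I*√2 - 3)*(-656) = (-3 - 7*I*√2)*(-656) = 1968 + 4592*I*√2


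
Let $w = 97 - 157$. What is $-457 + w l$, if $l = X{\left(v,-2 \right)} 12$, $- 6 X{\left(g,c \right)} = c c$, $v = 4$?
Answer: $23$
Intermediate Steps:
$w = -60$ ($w = 97 - 157 = -60$)
$X{\left(g,c \right)} = - \frac{c^{2}}{6}$ ($X{\left(g,c \right)} = - \frac{c c}{6} = - \frac{c^{2}}{6}$)
$l = -8$ ($l = - \frac{\left(-2\right)^{2}}{6} \cdot 12 = \left(- \frac{1}{6}\right) 4 \cdot 12 = \left(- \frac{2}{3}\right) 12 = -8$)
$-457 + w l = -457 - -480 = -457 + 480 = 23$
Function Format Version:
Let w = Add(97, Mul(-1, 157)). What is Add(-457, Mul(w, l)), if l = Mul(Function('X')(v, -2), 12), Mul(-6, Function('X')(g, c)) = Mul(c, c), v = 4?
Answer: 23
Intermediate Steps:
w = -60 (w = Add(97, -157) = -60)
Function('X')(g, c) = Mul(Rational(-1, 6), Pow(c, 2)) (Function('X')(g, c) = Mul(Rational(-1, 6), Mul(c, c)) = Mul(Rational(-1, 6), Pow(c, 2)))
l = -8 (l = Mul(Mul(Rational(-1, 6), Pow(-2, 2)), 12) = Mul(Mul(Rational(-1, 6), 4), 12) = Mul(Rational(-2, 3), 12) = -8)
Add(-457, Mul(w, l)) = Add(-457, Mul(-60, -8)) = Add(-457, 480) = 23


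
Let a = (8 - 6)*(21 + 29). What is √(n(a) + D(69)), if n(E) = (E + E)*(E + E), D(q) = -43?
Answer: √39957 ≈ 199.89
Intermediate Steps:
a = 100 (a = 2*50 = 100)
n(E) = 4*E² (n(E) = (2*E)*(2*E) = 4*E²)
√(n(a) + D(69)) = √(4*100² - 43) = √(4*10000 - 43) = √(40000 - 43) = √39957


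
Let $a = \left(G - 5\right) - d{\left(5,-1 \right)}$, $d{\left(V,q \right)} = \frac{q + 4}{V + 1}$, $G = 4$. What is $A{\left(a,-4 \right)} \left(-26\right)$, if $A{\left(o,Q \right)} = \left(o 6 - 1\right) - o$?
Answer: $221$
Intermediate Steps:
$d{\left(V,q \right)} = \frac{4 + q}{1 + V}$
$a = - \frac{3}{2}$ ($a = \left(4 - 5\right) - \frac{4 - 1}{1 + 5} = \left(4 - 5\right) - \frac{1}{6} \cdot 3 = -1 - \frac{1}{6} \cdot 3 = -1 - \frac{1}{2} = - \frac{3}{2} \approx -1.5$)
$A{\left(o,Q \right)} = -1 + 5 o$ ($A{\left(o,Q \right)} = \left(6 o - 1\right) - o = \left(-1 + 6 o\right) - o = -1 + 5 o$)
$A{\left(a,-4 \right)} \left(-26\right) = \left(-1 + 5 \left(- \frac{3}{2}\right)\right) \left(-26\right) = \left(-1 - \frac{15}{2}\right) \left(-26\right) = \left(- \frac{17}{2}\right) \left(-26\right) = 221$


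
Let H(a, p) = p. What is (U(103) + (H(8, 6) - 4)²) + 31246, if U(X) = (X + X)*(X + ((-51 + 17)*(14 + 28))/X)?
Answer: 49612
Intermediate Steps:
U(X) = 2*X*(X - 1428/X) (U(X) = (2*X)*(X + (-34*42)/X) = (2*X)*(X - 1428/X) = 2*X*(X - 1428/X))
(U(103) + (H(8, 6) - 4)²) + 31246 = ((-2856 + 2*103²) + (6 - 4)²) + 31246 = ((-2856 + 2*10609) + 2²) + 31246 = ((-2856 + 21218) + 4) + 31246 = (18362 + 4) + 31246 = 18366 + 31246 = 49612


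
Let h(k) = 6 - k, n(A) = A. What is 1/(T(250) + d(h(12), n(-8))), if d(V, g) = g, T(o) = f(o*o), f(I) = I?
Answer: 1/62492 ≈ 1.6002e-5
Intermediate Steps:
T(o) = o² (T(o) = o*o = o²)
1/(T(250) + d(h(12), n(-8))) = 1/(250² - 8) = 1/(62500 - 8) = 1/62492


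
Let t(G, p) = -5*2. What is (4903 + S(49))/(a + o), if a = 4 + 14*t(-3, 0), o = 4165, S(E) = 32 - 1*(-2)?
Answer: 4937/4029 ≈ 1.2254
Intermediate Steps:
t(G, p) = -10
S(E) = 34 (S(E) = 32 + 2 = 34)
a = -136 (a = 4 + 14*(-10) = 4 - 140 = -136)
(4903 + S(49))/(a + o) = (4903 + 34)/(-136 + 4165) = 4937/4029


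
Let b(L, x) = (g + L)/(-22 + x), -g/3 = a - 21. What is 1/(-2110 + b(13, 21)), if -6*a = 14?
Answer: -1/2193 ≈ -0.00045600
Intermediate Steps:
a = -7/3 (a = -⅙*14 = -7/3 ≈ -2.3333)
g = 70 (g = -3*(-7/3 - 21) = -3*(-70/3) = 70)
b(L, x) = (70 + L)/(-22 + x)
1/(-2110 + b(13, 21)) = 1/(-2110 + (70 + 13)/(-22 + 21)) = 1/(-2110 + 83/(-1)) = 1/(-2110 - 1*83) = 1/(-2110 - 83) = 1/(-2193) = -1/2193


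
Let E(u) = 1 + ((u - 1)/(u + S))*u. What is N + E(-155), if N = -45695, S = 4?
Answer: -6923974/151 ≈ -45854.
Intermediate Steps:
E(u) = 1 + u*(-1 + u)/(4 + u) (E(u) = 1 + ((u - 1)/(u + 4))*u = 1 + ((-1 + u)/(4 + u))*u = 1 + u*(-1 + u)/(4 + u))
N + E(-155) = -45695 + (4 + (-155)**2)/(4 - 155) = -45695 + (4 + 24025)/(-151) = -45695 - 1/151*24029 = -45695 - 24029/151 = -6923974/151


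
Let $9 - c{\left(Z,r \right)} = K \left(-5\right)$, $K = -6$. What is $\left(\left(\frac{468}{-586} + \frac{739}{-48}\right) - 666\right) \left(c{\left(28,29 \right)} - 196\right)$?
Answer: $\frac{2081981111}{14064} \approx 1.4804 \cdot 10^{5}$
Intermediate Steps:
$c{\left(Z,r \right)} = -21$ ($c{\left(Z,r \right)} = 9 - \left(-6\right) \left(-5\right) = 9 - 30 = -21$)
$\left(\left(\frac{468}{-586} + \frac{739}{-48}\right) - 666\right) \left(c{\left(28,29 \right)} - 196\right) = \left(\left(\frac{468}{-586} + \frac{739}{-48}\right) - 666\right) \left(-21 - 196\right) = \left(\left(468 \left(- \frac{1}{586}\right) + 739 \left(- \frac{1}{48}\right)\right) - 666\right) \left(-217\right) = \left(\left(- \frac{234}{293} - \frac{739}{48}\right) - 666\right) \left(-217\right) = \left(- \frac{227759}{14064} - 666\right) \left(-217\right) = \left(- \frac{9594383}{14064}\right) \left(-217\right) = \frac{2081981111}{14064}$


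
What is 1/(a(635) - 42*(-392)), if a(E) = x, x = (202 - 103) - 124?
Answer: 1/16439 ≈ 6.0831e-5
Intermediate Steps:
x = -25 (x = 99 - 124 = -25)
a(E) = -25
1/(a(635) - 42*(-392)) = 1/(-25 - 42*(-392)) = 1/(-25 + 16464) = 1/16439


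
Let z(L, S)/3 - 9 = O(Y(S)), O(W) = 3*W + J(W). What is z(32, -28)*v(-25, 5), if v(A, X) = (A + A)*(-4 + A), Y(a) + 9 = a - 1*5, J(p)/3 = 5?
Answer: -443700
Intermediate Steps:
J(p) = 15 (J(p) = 3*5 = 15)
Y(a) = -14 + a (Y(a) = -9 + (a - 1*5) = -9 + (a - 5) = -9 + (-5 + a) = -14 + a)
O(W) = 15 + 3*W (O(W) = 3*W + 15 = 15 + 3*W)
z(L, S) = -54 + 9*S (z(L, S) = 27 + 3*(15 + 3*(-14 + S)) = 27 + 3*(15 + (-42 + 3*S)) = 27 + 3*(-27 + 3*S) = 27 + (-81 + 9*S) = -54 + 9*S)
v(A, X) = 2*A*(-4 + A) (v(A, X) = (2*A)*(-4 + A) = 2*A*(-4 + A))
z(32, -28)*v(-25, 5) = (-54 + 9*(-28))*(2*(-25)*(-4 - 25)) = (-54 - 252)*(2*(-25)*(-29)) = -306*1450 = -443700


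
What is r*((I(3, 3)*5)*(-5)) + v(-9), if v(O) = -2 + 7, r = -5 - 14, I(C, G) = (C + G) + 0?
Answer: 2855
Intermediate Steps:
I(C, G) = C + G
r = -19
v(O) = 5
r*((I(3, 3)*5)*(-5)) + v(-9) = -19*(3 + 3)*5*(-5) + 5 = -19*6*5*(-5) + 5 = -570*(-5) + 5 = -19*(-150) + 5 = 2850 + 5 = 2855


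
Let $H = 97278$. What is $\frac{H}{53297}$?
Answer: $\frac{97278}{53297} \approx 1.8252$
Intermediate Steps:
$\frac{H}{53297} = \frac{97278}{53297}$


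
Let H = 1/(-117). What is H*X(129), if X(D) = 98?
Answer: -98/117 ≈ -0.83761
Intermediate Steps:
H = -1/117 ≈ -0.0085470
H*X(129) = -1/117*98 = -98/117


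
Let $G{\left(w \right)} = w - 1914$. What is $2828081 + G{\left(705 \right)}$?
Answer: $2826872$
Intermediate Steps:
$G{\left(w \right)} = -1914 + w$
$2828081 + G{\left(705 \right)} = 2828081 + \left(-1914 + 705\right) = 2828081 - 1209 = 2826872$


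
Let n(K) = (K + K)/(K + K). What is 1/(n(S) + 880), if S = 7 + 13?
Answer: 1/881 ≈ 0.0011351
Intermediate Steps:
S = 20
n(K) = 1 (n(K) = (2*K)/((2*K)) = (2*K)*(1/(2*K)) = 1)
1/(n(S) + 880) = 1/(1 + 880) = 1/881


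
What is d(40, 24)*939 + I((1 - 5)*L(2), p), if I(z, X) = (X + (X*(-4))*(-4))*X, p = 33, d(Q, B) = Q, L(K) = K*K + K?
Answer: 56073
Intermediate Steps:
L(K) = K + K² (L(K) = K² + K = K + K²)
I(z, X) = 17*X² (I(z, X) = (X - 4*X*(-4))*X = (X + 16*X)*X = (17*X)*X = 17*X²)
d(40, 24)*939 + I((1 - 5)*L(2), p) = 40*939 + 17*33² = 37560 + 17*1089 = 37560 + 18513 = 56073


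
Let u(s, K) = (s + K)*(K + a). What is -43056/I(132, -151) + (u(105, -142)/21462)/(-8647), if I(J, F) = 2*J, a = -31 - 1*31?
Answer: -55489006124/340233509 ≈ -163.09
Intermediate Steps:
a = -62 (a = -31 - 31 = -62)
u(s, K) = (-62 + K)*(K + s) (u(s, K) = (s + K)*(K - 62) = (K + s)*(-62 + K) = (-62 + K)*(K + s))
-43056/I(132, -151) + (u(105, -142)/21462)/(-8647) = -43056/(2*132) + (((-142)² - 62*(-142) - 62*105 - 142*105)/21462)/(-8647) = -43056/264 + ((20164 + 8804 - 6510 - 14910)*(1/21462))*(-1/8647) = -43056*1/264 + (7548*(1/21462))*(-1/8647) = -1794/11 + (1258/3577)*(-1/8647) = -1794/11 - 1258/30930319 = -55489006124/340233509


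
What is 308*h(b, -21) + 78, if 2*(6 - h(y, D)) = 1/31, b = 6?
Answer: 59552/31 ≈ 1921.0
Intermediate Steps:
h(y, D) = 371/62 (h(y, D) = 6 - 1/2/31 = 6 - 1/2*1/31 = 6 - 1/62 = 371/62)
308*h(b, -21) + 78 = 308*(371/62) + 78 = 57134/31 + 78 = 59552/31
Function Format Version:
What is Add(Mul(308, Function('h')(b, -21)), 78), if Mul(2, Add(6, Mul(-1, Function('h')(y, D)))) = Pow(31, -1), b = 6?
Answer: Rational(59552, 31) ≈ 1921.0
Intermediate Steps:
Function('h')(y, D) = Rational(371, 62) (Function('h')(y, D) = Add(6, Mul(Rational(-1, 2), Pow(31, -1))) = Add(6, Mul(Rational(-1, 2), Rational(1, 31))) = Add(6, Rational(-1, 62)) = Rational(371, 62))
Add(Mul(308, Function('h')(b, -21)), 78) = Add(Mul(308, Rational(371, 62)), 78) = Add(Rational(57134, 31), 78) = Rational(59552, 31)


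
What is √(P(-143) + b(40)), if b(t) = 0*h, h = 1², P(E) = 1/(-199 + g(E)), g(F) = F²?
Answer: √10/450 ≈ 0.0070273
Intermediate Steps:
P(E) = 1/(-199 + E²)
h = 1
b(t) = 0 (b(t) = 0*1 = 0)
√(P(-143) + b(40)) = √(1/(-199 + (-143)²) + 0) = √(1/(-199 + 20449) + 0) = √(1/20250 + 0) = √(1/20250) = √10/450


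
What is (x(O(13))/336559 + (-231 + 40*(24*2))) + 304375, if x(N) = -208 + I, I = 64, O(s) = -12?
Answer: 103008593632/336559 ≈ 3.0606e+5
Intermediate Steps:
x(N) = -144 (x(N) = -208 + 64 = -144)
(x(O(13))/336559 + (-231 + 40*(24*2))) + 304375 = (-144/336559 + (-231 + 40*(24*2))) + 304375 = (-144*1/336559 + (-231 + 40*48)) + 304375 = (-144/336559 + (-231 + 1920)) + 304375 = (-144/336559 + 1689) + 304375 = 568448007/336559 + 304375 = 103008593632/336559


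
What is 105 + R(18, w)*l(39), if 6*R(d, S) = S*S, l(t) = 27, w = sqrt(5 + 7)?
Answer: 159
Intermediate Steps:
w = 2*sqrt(3) (w = sqrt(12) = 2*sqrt(3) ≈ 3.4641)
R(d, S) = S**2/6 (R(d, S) = (S*S)/6 = S**2/6)
105 + R(18, w)*l(39) = 105 + ((2*sqrt(3))**2/6)*27 = 105 + ((1/6)*12)*27 = 105 + 2*27 = 105 + 54 = 159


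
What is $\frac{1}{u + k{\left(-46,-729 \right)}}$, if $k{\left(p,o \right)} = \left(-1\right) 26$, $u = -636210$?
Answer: $- \frac{1}{636236} \approx -1.5717 \cdot 10^{-6}$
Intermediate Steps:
$k{\left(p,o \right)} = -26$
$\frac{1}{u + k{\left(-46,-729 \right)}} = \frac{1}{-636210 - 26} = \frac{1}{-636236} = - \frac{1}{636236}$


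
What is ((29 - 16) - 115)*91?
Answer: -9282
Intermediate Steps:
((29 - 16) - 115)*91 = (13 - 115)*91 = -102*91 = -9282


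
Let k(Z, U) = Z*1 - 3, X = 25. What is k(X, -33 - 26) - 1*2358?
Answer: -2336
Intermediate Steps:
k(Z, U) = -3 + Z (k(Z, U) = Z - 3 = -3 + Z)
k(X, -33 - 26) - 1*2358 = (-3 + 25) - 1*2358 = 22 - 2358 = -2336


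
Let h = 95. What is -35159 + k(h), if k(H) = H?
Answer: -35064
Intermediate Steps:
-35159 + k(h) = -35159 + 95 = -35064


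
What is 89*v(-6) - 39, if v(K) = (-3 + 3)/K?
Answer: -39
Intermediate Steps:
v(K) = 0 (v(K) = 0/K = 0)
89*v(-6) - 39 = 89*0 - 39 = 0 - 39 = -39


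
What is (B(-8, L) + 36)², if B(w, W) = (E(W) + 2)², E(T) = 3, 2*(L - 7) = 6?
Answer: 3721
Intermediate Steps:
L = 10 (L = 7 + (½)*6 = 7 + 3 = 10)
B(w, W) = 25 (B(w, W) = (3 + 2)² = 5² = 25)
(B(-8, L) + 36)² = (25 + 36)² = 61² = 3721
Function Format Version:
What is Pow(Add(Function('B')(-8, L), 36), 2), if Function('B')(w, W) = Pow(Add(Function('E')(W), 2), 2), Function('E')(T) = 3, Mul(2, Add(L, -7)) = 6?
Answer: 3721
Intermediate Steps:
L = 10 (L = Add(7, Mul(Rational(1, 2), 6)) = Add(7, 3) = 10)
Function('B')(w, W) = 25 (Function('B')(w, W) = Pow(Add(3, 2), 2) = Pow(5, 2) = 25)
Pow(Add(Function('B')(-8, L), 36), 2) = Pow(Add(25, 36), 2) = Pow(61, 2) = 3721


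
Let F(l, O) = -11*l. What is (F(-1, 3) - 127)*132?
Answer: -15312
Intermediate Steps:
(F(-1, 3) - 127)*132 = (-11*(-1) - 127)*132 = (11 - 127)*132 = -116*132 = -15312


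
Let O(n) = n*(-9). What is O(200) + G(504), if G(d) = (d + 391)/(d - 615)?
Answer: -200695/111 ≈ -1808.1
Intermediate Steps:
O(n) = -9*n
G(d) = (391 + d)/(-615 + d)
O(200) + G(504) = -9*200 + (391 + 504)/(-615 + 504) = -1800 + 895/(-111) = -1800 - 1/111*895 = -1800 - 895/111 = -200695/111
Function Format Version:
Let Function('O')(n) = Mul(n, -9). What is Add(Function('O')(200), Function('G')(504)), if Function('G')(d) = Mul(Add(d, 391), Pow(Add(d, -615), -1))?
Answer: Rational(-200695, 111) ≈ -1808.1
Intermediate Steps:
Function('O')(n) = Mul(-9, n)
Function('G')(d) = Mul(Pow(Add(-615, d), -1), Add(391, d)) (Function('G')(d) = Mul(Add(391, d), Pow(Add(-615, d), -1)) = Mul(Pow(Add(-615, d), -1), Add(391, d)))
Add(Function('O')(200), Function('G')(504)) = Add(Mul(-9, 200), Mul(Pow(Add(-615, 504), -1), Add(391, 504))) = Add(-1800, Mul(Pow(-111, -1), 895)) = Add(-1800, Mul(Rational(-1, 111), 895)) = Add(-1800, Rational(-895, 111)) = Rational(-200695, 111)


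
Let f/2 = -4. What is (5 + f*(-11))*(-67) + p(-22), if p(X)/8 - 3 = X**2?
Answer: -2335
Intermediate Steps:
f = -8 (f = 2*(-4) = -8)
p(X) = 24 + 8*X**2
(5 + f*(-11))*(-67) + p(-22) = (5 - 8*(-11))*(-67) + (24 + 8*(-22)**2) = (5 + 88)*(-67) + (24 + 8*484) = 93*(-67) + (24 + 3872) = -6231 + 3896 = -2335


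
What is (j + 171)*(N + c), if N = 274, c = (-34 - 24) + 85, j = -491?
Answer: -96320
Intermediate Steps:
c = 27 (c = -58 + 85 = 27)
(j + 171)*(N + c) = (-491 + 171)*(274 + 27) = -320*301 = -96320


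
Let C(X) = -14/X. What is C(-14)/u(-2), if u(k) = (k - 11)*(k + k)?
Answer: 1/52 ≈ 0.019231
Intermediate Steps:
u(k) = 2*k*(-11 + k) (u(k) = (-11 + k)*(2*k) = 2*k*(-11 + k))
C(-14)/u(-2) = (-14/(-14))/((2*(-2)*(-11 - 2))) = (-14*(-1/14))/((2*(-2)*(-13))) = 1/52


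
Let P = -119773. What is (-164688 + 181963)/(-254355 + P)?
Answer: -17275/374128 ≈ -0.046174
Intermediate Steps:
(-164688 + 181963)/(-254355 + P) = (-164688 + 181963)/(-254355 - 119773) = 17275/(-374128) = 17275*(-1/374128) = -17275/374128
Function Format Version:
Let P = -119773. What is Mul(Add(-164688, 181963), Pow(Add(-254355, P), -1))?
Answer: Rational(-17275, 374128) ≈ -0.046174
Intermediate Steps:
Mul(Add(-164688, 181963), Pow(Add(-254355, P), -1)) = Mul(Add(-164688, 181963), Pow(Add(-254355, -119773), -1)) = Mul(17275, Pow(-374128, -1)) = Mul(17275, Rational(-1, 374128)) = Rational(-17275, 374128)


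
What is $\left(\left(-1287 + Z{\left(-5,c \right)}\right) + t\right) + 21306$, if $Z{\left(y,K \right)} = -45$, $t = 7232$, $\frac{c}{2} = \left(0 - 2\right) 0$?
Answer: $27206$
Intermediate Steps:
$c = 0$ ($c = 2 \left(0 - 2\right) 0 = 2 \left(\left(-2\right) 0\right) = 2 \cdot 0 = 0$)
$\left(\left(-1287 + Z{\left(-5,c \right)}\right) + t\right) + 21306 = \left(\left(-1287 - 45\right) + 7232\right) + 21306 = \left(-1332 + 7232\right) + 21306 = 5900 + 21306 = 27206$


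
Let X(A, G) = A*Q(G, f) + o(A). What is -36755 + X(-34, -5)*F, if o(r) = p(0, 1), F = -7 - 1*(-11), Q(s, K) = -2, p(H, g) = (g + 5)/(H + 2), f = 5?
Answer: -36471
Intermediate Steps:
p(H, g) = (5 + g)/(2 + H)
F = 4 (F = -7 + 11 = 4)
o(r) = 3 (o(r) = (5 + 1)/(2 + 0) = 6/2 = (½)*6 = 3)
X(A, G) = 3 - 2*A (X(A, G) = A*(-2) + 3 = -2*A + 3 = 3 - 2*A)
-36755 + X(-34, -5)*F = -36755 + (3 - 2*(-34))*4 = -36755 + (3 + 68)*4 = -36755 + 71*4 = -36755 + 284 = -36471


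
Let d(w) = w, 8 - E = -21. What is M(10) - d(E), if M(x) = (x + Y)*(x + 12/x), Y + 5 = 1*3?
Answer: 303/5 ≈ 60.600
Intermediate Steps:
Y = -2 (Y = -5 + 1*3 = -5 + 3 = -2)
E = 29 (E = 8 - 1*(-21) = 8 + 21 = 29)
M(x) = (-2 + x)*(x + 12/x) (M(x) = (x - 2)*(x + 12/x) = (-2 + x)*(x + 12/x))
M(10) - d(E) = (12 + 10² - 24/10 - 2*10) - 1*29 = (12 + 100 - 24*⅒ - 20) - 29 = (12 + 100 - 12/5 - 20) - 29 = 448/5 - 29 = 303/5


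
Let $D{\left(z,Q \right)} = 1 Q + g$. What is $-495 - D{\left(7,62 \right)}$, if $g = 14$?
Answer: $-571$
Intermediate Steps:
$D{\left(z,Q \right)} = 14 + Q$ ($D{\left(z,Q \right)} = 1 Q + 14 = Q + 14 = 14 + Q$)
$-495 - D{\left(7,62 \right)} = -495 - \left(14 + 62\right) = -495 - 76 = -571$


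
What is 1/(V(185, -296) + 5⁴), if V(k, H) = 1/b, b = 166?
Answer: 166/103751 ≈ 0.0016000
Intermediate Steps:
V(k, H) = 1/166
1/(V(185, -296) + 5⁴) = 1/(1/166 + 5⁴) = 1/(1/166 + 625) = 1/(103751/166) = 166/103751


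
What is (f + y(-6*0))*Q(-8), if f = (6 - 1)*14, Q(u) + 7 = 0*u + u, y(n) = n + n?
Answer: -1050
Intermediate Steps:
y(n) = 2*n
Q(u) = -7 + u (Q(u) = -7 + (0*u + u) = -7 + (0 + u) = -7 + u)
f = 70 (f = 5*14 = 70)
(f + y(-6*0))*Q(-8) = (70 + 2*(-6*0))*(-7 - 8) = (70 + 2*0)*(-15) = (70 + 0)*(-15) = 70*(-15) = -1050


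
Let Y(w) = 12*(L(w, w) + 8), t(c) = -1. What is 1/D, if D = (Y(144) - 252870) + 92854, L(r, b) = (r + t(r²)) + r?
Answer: -1/156476 ≈ -6.3908e-6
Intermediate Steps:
L(r, b) = -1 + 2*r (L(r, b) = (r - 1) + r = (-1 + r) + r = -1 + 2*r)
Y(w) = 84 + 24*w (Y(w) = 12*((-1 + 2*w) + 8) = 12*(7 + 2*w) = 84 + 24*w)
D = -156476 (D = ((84 + 24*144) - 252870) + 92854 = ((84 + 3456) - 252870) + 92854 = (3540 - 252870) + 92854 = -249330 + 92854 = -156476)
1/D = 1/(-156476) = -1/156476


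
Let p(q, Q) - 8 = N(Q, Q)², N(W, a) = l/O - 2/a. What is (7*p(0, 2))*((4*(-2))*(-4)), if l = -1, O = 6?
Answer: 18872/9 ≈ 2096.9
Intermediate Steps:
N(W, a) = -⅙ - 2/a (N(W, a) = -1/6 - 2/a = -1*⅙ - 2/a = -⅙ - 2/a)
p(q, Q) = 8 + (-12 - Q)²/(36*Q²) (p(q, Q) = 8 + ((-12 - Q)/(6*Q))² = 8 + (-12 - Q)²/(36*Q²))
(7*p(0, 2))*((4*(-2))*(-4)) = (7*(8 + (1/36)*(12 + 2)²/2²))*((4*(-2))*(-4)) = (7*(8 + (1/36)*(¼)*14²))*(-8*(-4)) = (7*(8 + (1/36)*(¼)*196))*32 = (7*(8 + 49/36))*32 = (7*(337/36))*32 = (2359/36)*32 = 18872/9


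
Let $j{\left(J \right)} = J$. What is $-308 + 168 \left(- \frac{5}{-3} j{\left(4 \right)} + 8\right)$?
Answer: $2156$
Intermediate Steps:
$-308 + 168 \left(- \frac{5}{-3} j{\left(4 \right)} + 8\right) = -308 + 168 \left(- \frac{5}{-3} \cdot 4 + 8\right) = -308 + 168 \left(\left(-5\right) \left(- \frac{1}{3}\right) 4 + 8\right) = -308 + 168 \left(\frac{5}{3} \cdot 4 + 8\right) = -308 + 168 \left(\frac{20}{3} + 8\right) = -308 + 168 \cdot \frac{44}{3} = -308 + 2464 = 2156$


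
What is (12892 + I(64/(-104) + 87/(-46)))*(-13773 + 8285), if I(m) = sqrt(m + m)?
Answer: -70751296 - 5488*I*sqrt(448201)/299 ≈ -7.0751e+7 - 12288.0*I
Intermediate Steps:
I(m) = sqrt(2)*sqrt(m) (I(m) = sqrt(2*m) = sqrt(2)*sqrt(m))
(12892 + I(64/(-104) + 87/(-46)))*(-13773 + 8285) = (12892 + sqrt(2)*sqrt(64/(-104) + 87/(-46)))*(-13773 + 8285) = (12892 + sqrt(2)*sqrt(64*(-1/104) + 87*(-1/46)))*(-5488) = (12892 + sqrt(2)*sqrt(-8/13 - 87/46))*(-5488) = (12892 + sqrt(2)*sqrt(-1499/598))*(-5488) = (12892 + sqrt(2)*(I*sqrt(896402)/598))*(-5488) = (12892 + I*sqrt(448201)/299)*(-5488) = -70751296 - 5488*I*sqrt(448201)/299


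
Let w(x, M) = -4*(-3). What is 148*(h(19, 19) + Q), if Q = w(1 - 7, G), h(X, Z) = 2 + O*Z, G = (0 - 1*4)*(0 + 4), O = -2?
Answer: -3552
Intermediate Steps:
G = -16 (G = (0 - 4)*4 = -4*4 = -16)
h(X, Z) = 2 - 2*Z
w(x, M) = 12
Q = 12
148*(h(19, 19) + Q) = 148*((2 - 2*19) + 12) = 148*((2 - 38) + 12) = 148*(-36 + 12) = 148*(-24) = -3552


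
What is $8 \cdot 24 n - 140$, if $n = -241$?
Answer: $-46412$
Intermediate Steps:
$8 \cdot 24 n - 140 = 8 \cdot 24 \left(-241\right) - 140 = 192 \left(-241\right) - 140 = -46272 - 140 = -46412$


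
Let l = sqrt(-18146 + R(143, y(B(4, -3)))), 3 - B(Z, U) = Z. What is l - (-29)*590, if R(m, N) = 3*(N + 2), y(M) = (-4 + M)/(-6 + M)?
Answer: 17110 + I*sqrt(888755)/7 ≈ 17110.0 + 134.68*I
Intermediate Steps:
B(Z, U) = 3 - Z
y(M) = (-4 + M)/(-6 + M)
R(m, N) = 6 + 3*N (R(m, N) = 3*(2 + N) = 6 + 3*N)
l = I*sqrt(888755)/7 (l = sqrt(-18146 + (6 + 3*((-4 + (3 - 1*4))/(-6 + (3 - 1*4))))) = sqrt(-18146 + (6 + 3*((-4 + (3 - 4))/(-6 + (3 - 4))))) = sqrt(-18146 + (6 + 3*((-4 - 1)/(-6 - 1)))) = sqrt(-18146 + (6 + 3*(-5/(-7)))) = sqrt(-18146 + (6 + 3*(-1/7*(-5)))) = sqrt(-18146 + (6 + 3*(5/7))) = sqrt(-18146 + (6 + 15/7)) = sqrt(-18146 + 57/7) = sqrt(-126965/7) = I*sqrt(888755)/7 ≈ 134.68*I)
l - (-29)*590 = I*sqrt(888755)/7 - (-29)*590 = I*sqrt(888755)/7 - 1*(-17110) = I*sqrt(888755)/7 + 17110 = 17110 + I*sqrt(888755)/7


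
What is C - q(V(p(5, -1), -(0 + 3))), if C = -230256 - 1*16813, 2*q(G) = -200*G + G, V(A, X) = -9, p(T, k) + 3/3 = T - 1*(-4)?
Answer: -495929/2 ≈ -2.4796e+5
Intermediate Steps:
p(T, k) = 3 + T (p(T, k) = -1 + (T - 1*(-4)) = -1 + (T + 4) = -1 + (4 + T) = 3 + T)
q(G) = -199*G/2 (q(G) = (-200*G + G)/2 = (-199*G)/2 = -199*G/2)
C = -247069 (C = -230256 - 16813 = -247069)
C - q(V(p(5, -1), -(0 + 3))) = -247069 - (-199)*(-9)/2 = -247069 - 1*1791/2 = -247069 - 1791/2 = -495929/2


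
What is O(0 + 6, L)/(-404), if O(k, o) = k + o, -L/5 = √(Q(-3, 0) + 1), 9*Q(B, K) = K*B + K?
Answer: -1/404 ≈ -0.0024752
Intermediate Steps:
Q(B, K) = K/9 + B*K/9 (Q(B, K) = (K*B + K)/9 = (B*K + K)/9 = (K + B*K)/9 = K/9 + B*K/9)
L = -5 (L = -5*√((⅑)*0*(1 - 3) + 1) = -5*√((⅑)*0*(-2) + 1) = -5*√(0 + 1) = -5*√1 = -5*1 = -5)
O(0 + 6, L)/(-404) = ((0 + 6) - 5)/(-404) = (6 - 5)*(-1/404) = 1*(-1/404) = -1/404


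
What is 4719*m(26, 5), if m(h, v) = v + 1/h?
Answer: 47553/2 ≈ 23777.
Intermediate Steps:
4719*m(26, 5) = 4719*(5 + 1/26) = 4719*(131/26) = 47553/2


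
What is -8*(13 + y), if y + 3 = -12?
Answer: 16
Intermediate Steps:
y = -15 (y = -3 - 12 = -15)
-8*(13 + y) = -8*(13 - 15) = -8*(-2) = 16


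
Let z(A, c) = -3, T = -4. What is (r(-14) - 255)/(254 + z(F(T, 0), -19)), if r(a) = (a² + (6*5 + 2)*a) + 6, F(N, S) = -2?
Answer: -501/251 ≈ -1.9960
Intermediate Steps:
r(a) = 6 + a² + 32*a (r(a) = (a² + (30 + 2)*a) + 6 = (a² + 32*a) + 6 = 6 + a² + 32*a)
(r(-14) - 255)/(254 + z(F(T, 0), -19)) = ((6 + (-14)² + 32*(-14)) - 255)/(254 - 3) = ((6 + 196 - 448) - 255)/251 = (-246 - 255)*(1/251) = -501*1/251 = -501/251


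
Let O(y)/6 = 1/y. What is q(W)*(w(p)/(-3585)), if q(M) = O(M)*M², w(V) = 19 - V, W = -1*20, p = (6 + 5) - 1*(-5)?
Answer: 24/239 ≈ 0.10042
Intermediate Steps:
p = 16 (p = 11 + 5 = 16)
O(y) = 6/y
W = -20
q(M) = 6*M (q(M) = (6/M)*M² = 6*M)
q(W)*(w(p)/(-3585)) = (6*(-20))*((19 - 1*16)/(-3585)) = -120*(19 - 16)*(-1)/3585 = -360*(-1)/3585 = -120*(-1/1195) = 24/239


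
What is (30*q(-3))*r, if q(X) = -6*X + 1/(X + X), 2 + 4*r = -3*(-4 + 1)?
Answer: 3745/4 ≈ 936.25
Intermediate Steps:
r = 7/4 (r = -1/2 + (-3*(-4 + 1))/4 = -1/2 + (-(-9))/4 = -1/2 + (-3*(-3))/4 = -1/2 + (1/4)*9 = -1/2 + 9/4 = 7/4 ≈ 1.7500)
q(X) = 1/(2*X) - 6*X (q(X) = -6*X + 1/(2*X) = 1/(2*X) - 6*X)
(30*q(-3))*r = (30*((1/2)/(-3) - 6*(-3)))*(7/4) = (30*((1/2)*(-1/3) + 18))*(7/4) = (30*(-1/6 + 18))*(7/4) = (30*(107/6))*(7/4) = 535*(7/4) = 3745/4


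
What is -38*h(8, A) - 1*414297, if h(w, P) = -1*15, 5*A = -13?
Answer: -413727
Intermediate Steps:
A = -13/5 (A = (⅕)*(-13) = -13/5 ≈ -2.6000)
h(w, P) = -15
-38*h(8, A) - 1*414297 = -38*(-15) - 1*414297 = 570 - 414297 = -413727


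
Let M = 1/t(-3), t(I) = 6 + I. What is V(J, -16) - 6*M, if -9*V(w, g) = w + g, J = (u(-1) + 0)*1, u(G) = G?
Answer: -⅑ ≈ -0.11111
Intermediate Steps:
J = -1 (J = (-1 + 0)*1 = -1*1 = -1)
V(w, g) = -g/9 - w/9 (V(w, g) = -(w + g)/9 = -(g + w)/9 = -g/9 - w/9)
M = ⅓ (M = 1/(6 - 3) = 1/3 = ⅓ ≈ 0.33333)
V(J, -16) - 6*M = (-⅑*(-16) - ⅑*(-1)) - 6/3 = (16/9 + ⅑) - 1*2 = 17/9 - 2 = -⅑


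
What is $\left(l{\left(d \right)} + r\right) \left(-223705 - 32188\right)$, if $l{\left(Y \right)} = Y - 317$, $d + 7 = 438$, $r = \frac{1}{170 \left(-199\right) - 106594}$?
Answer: $- \frac{4096420868155}{140424} \approx -2.9172 \cdot 10^{7}$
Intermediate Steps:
$r = - \frac{1}{140424}$ ($r = \frac{1}{-33830 - 106594} = \frac{1}{-140424} = - \frac{1}{140424} \approx -7.1213 \cdot 10^{-6}$)
$d = 431$ ($d = -7 + 438 = 431$)
$l{\left(Y \right)} = -317 + Y$
$\left(l{\left(d \right)} + r\right) \left(-223705 - 32188\right) = \left(\left(-317 + 431\right) - \frac{1}{140424}\right) \left(-223705 - 32188\right) = \left(114 - \frac{1}{140424}\right) \left(-255893\right) = \frac{16008335}{140424} \left(-255893\right) = - \frac{4096420868155}{140424}$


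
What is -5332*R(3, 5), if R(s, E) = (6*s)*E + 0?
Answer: -479880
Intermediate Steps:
R(s, E) = 6*E*s (R(s, E) = 6*E*s + 0 = 6*E*s)
-5332*R(3, 5) = -31992*5*3 = -5332*90 = -479880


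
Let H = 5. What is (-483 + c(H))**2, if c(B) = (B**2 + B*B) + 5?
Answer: 183184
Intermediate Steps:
c(B) = 5 + 2*B**2 (c(B) = (B**2 + B**2) + 5 = 2*B**2 + 5 = 5 + 2*B**2)
(-483 + c(H))**2 = (-483 + (5 + 2*5**2))**2 = (-483 + (5 + 2*25))**2 = (-483 + (5 + 50))**2 = (-483 + 55)**2 = (-428)**2 = 183184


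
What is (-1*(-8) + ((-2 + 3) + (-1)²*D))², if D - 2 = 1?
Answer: 144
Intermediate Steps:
D = 3 (D = 2 + 1 = 3)
(-1*(-8) + ((-2 + 3) + (-1)²*D))² = (-1*(-8) + ((-2 + 3) + (-1)²*3))² = (8 + (1 + 1*3))² = (8 + (1 + 3))² = (8 + 4)² = 12² = 144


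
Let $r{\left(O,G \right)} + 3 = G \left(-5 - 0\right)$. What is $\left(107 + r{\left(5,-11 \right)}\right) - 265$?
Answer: $-106$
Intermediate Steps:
$r{\left(O,G \right)} = -3 - 5 G$ ($r{\left(O,G \right)} = -3 + G \left(-5 - 0\right) = -3 + G \left(-5 + 0\right) = -3 + G \left(-5\right) = -3 - 5 G$)
$\left(107 + r{\left(5,-11 \right)}\right) - 265 = \left(107 - -52\right) - 265 = \left(107 + \left(-3 + 55\right)\right) - 265 = \left(107 + 52\right) - 265 = 159 - 265 = -106$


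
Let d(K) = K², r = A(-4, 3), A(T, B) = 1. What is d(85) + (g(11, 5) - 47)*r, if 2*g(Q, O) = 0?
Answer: 7178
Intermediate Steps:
g(Q, O) = 0 (g(Q, O) = (½)*0 = 0)
r = 1
d(85) + (g(11, 5) - 47)*r = 85² + (0 - 47)*1 = 7225 - 47*1 = 7225 - 47 = 7178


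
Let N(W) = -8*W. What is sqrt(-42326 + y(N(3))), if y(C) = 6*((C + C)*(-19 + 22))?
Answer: I*sqrt(43190) ≈ 207.82*I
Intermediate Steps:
y(C) = 36*C (y(C) = 6*((2*C)*3) = 6*(6*C) = 36*C)
sqrt(-42326 + y(N(3))) = sqrt(-42326 + 36*(-8*3)) = sqrt(-42326 + 36*(-24)) = sqrt(-42326 - 864) = sqrt(-43190) = I*sqrt(43190)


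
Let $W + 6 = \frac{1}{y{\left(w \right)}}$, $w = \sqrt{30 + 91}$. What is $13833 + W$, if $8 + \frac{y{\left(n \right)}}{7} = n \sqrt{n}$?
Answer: $\frac{122631671}{8869} + \frac{11 \sqrt{11}}{8869} \approx 13827.0$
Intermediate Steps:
$w = 11$ ($w = \sqrt{121} = 11$)
$y{\left(n \right)} = -56 + 7 n^{\frac{3}{2}}$ ($y{\left(n \right)} = -56 + 7 n \sqrt{n} = -56 + 7 n^{\frac{3}{2}}$)
$W = -6 + \frac{1}{-56 + 77 \sqrt{11}}$ ($W = -6 + \frac{1}{-56 + 7 \cdot 11^{\frac{3}{2}}} = -6 + \frac{1}{-56 + 7 \cdot 11 \sqrt{11}} = -6 + \frac{1}{-56 + 77 \sqrt{11}} \approx -5.995$)
$13833 + W = 13833 - \left(\frac{53206}{8869} - \frac{11 \sqrt{11}}{8869}\right) = \frac{122631671}{8869} + \frac{11 \sqrt{11}}{8869}$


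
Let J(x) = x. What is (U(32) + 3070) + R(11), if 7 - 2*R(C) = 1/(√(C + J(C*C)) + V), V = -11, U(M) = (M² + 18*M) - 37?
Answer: 4636 - √33/11 ≈ 4635.5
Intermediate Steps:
U(M) = -37 + M² + 18*M
R(C) = 7/2 - 1/(2*(-11 + √(C + C²))) (R(C) = 7/2 - 1/(2*(√(C + C*C) - 11)) = 7/2 - 1/(2*(√(C + C²) - 11)) = 7/2 - 1/(2*(-11 + √(C + C²))))
(U(32) + 3070) + R(11) = ((-37 + 32² + 18*32) + 3070) + (-78 + 7*√(11*(1 + 11)))/(2*(-11 + √(11*(1 + 11)))) = ((-37 + 1024 + 576) + 3070) + (-78 + 7*√(11*12))/(2*(-11 + √(11*12))) = (1563 + 3070) + (-78 + 7*√132)/(2*(-11 + √132)) = 4633 + (-78 + 7*(2*√33))/(2*(-11 + 2*√33)) = 4633 + (-78 + 14*√33)/(2*(-11 + 2*√33))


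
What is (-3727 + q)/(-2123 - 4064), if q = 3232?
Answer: 495/6187 ≈ 0.080006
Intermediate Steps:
(-3727 + q)/(-2123 - 4064) = (-3727 + 3232)/(-2123 - 4064) = -495/(-6187) = -495*(-1/6187) = 495/6187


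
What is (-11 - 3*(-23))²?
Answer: 3364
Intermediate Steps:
(-11 - 3*(-23))² = (-11 + 69)² = 58² = 3364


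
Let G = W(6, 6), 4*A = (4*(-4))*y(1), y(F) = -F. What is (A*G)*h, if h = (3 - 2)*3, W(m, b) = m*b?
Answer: 432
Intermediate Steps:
W(m, b) = b*m
h = 3 (h = 1*3 = 3)
A = 4 (A = ((4*(-4))*(-1*1))/4 = (-16*(-1))/4 = (1/4)*16 = 4)
G = 36 (G = 6*6 = 36)
(A*G)*h = (4*36)*3 = 144*3 = 432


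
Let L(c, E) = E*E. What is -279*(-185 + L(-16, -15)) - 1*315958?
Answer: -327118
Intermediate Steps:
L(c, E) = E**2
-279*(-185 + L(-16, -15)) - 1*315958 = -279*(-185 + (-15)**2) - 1*315958 = -279*(-185 + 225) - 315958 = -279*40 - 315958 = -11160 - 315958 = -327118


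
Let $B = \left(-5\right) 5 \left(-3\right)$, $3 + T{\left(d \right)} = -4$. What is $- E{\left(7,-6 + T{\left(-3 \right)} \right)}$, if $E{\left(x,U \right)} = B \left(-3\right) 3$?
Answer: $675$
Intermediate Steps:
$T{\left(d \right)} = -7$ ($T{\left(d \right)} = -3 - 4 = -7$)
$B = 75$ ($B = \left(-25\right) \left(-3\right) = 75$)
$E{\left(x,U \right)} = -675$ ($E{\left(x,U \right)} = 75 \left(-3\right) 3 = \left(-225\right) 3 = -675$)
$- E{\left(7,-6 + T{\left(-3 \right)} \right)} = \left(-1\right) \left(-675\right) = 675$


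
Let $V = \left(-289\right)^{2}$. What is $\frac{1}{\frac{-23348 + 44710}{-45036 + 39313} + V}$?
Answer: $\frac{5723}{477969321} \approx 1.1974 \cdot 10^{-5}$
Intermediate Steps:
$V = 83521$
$\frac{1}{\frac{-23348 + 44710}{-45036 + 39313} + V} = \frac{1}{\frac{-23348 + 44710}{-45036 + 39313} + 83521} = \frac{1}{\frac{21362}{-5723} + 83521} = \frac{1}{21362 \left(- \frac{1}{5723}\right) + 83521} = \frac{1}{- \frac{21362}{5723} + 83521} = \frac{1}{\frac{477969321}{5723}} = \frac{5723}{477969321}$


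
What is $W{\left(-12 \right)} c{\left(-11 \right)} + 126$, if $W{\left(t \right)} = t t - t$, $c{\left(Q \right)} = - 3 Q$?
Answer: $5274$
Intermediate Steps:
$W{\left(t \right)} = t^{2} - t$
$W{\left(-12 \right)} c{\left(-11 \right)} + 126 = - 12 \left(-1 - 12\right) \left(\left(-3\right) \left(-11\right)\right) + 126 = \left(-12\right) \left(-13\right) 33 + 126 = 156 \cdot 33 + 126 = 5148 + 126 = 5274$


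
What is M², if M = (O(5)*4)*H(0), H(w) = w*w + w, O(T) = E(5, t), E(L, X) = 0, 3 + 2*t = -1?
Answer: 0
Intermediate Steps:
t = -2 (t = -3/2 + (½)*(-1) = -3/2 - ½ = -2)
O(T) = 0
H(w) = w + w² (H(w) = w² + w = w + w²)
M = 0 (M = (0*4)*(0*(1 + 0)) = 0*(0*1) = 0*0 = 0)
M² = 0² = 0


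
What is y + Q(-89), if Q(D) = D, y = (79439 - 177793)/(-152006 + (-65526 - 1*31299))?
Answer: -22047605/248831 ≈ -88.605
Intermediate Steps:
y = 98354/248831 (y = -98354/(-152006 + (-65526 - 31299)) = -98354/(-152006 - 96825) = -98354/(-248831) = -98354*(-1/248831) = 98354/248831 ≈ 0.39526)
y + Q(-89) = 98354/248831 - 89 = -22047605/248831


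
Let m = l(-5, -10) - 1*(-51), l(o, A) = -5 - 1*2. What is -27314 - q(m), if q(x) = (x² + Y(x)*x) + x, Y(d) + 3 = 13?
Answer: -29734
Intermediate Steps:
l(o, A) = -7 (l(o, A) = -5 - 2 = -7)
Y(d) = 10 (Y(d) = -3 + 13 = 10)
m = 44 (m = -7 - 1*(-51) = -7 + 51 = 44)
q(x) = x² + 11*x (q(x) = (x² + 10*x) + x = x² + 11*x)
-27314 - q(m) = -27314 - 44*(11 + 44) = -27314 - 44*55 = -27314 - 1*2420 = -27314 - 2420 = -29734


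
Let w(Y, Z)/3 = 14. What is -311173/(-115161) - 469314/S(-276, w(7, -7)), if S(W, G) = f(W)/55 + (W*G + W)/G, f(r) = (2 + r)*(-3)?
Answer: 10420014899759/5932864398 ≈ 1756.3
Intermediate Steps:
f(r) = -6 - 3*r
w(Y, Z) = 42 (w(Y, Z) = 3*14 = 42)
S(W, G) = -6/55 - 3*W/55 + (W + G*W)/G (S(W, G) = (-6 - 3*W)/55 + (W*G + W)/G = (-6 - 3*W)*(1/55) + (G*W + W)/G = (-6/55 - 3*W/55) + (W + G*W)/G = -6/55 - 3*W/55 + (W + G*W)/G)
-311173/(-115161) - 469314/S(-276, w(7, -7)) = -311173/(-115161) - 469314/(-6/55 + (52/55)*(-276) - 276/42) = -311173*(-1/115161) - 469314/(-6/55 - 14352/55 - 276*1/42) = 311173/115161 - 469314/(-6/55 - 14352/55 - 46/7) = 311173/115161 - 469314/(-103036/385) = 311173/115161 - 469314*(-385/103036) = 311173/115161 + 90342945/51518 = 10420014899759/5932864398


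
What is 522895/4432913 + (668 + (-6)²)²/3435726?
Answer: 1996773278089/7615137224919 ≈ 0.26221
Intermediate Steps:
522895/4432913 + (668 + (-6)²)²/3435726 = 522895*(1/4432913) + (668 + 36)²*(1/3435726) = 522895/4432913 + 704²*(1/3435726) = 522895/4432913 + 495616*(1/3435726) = 522895/4432913 + 247808/1717863 = 1996773278089/7615137224919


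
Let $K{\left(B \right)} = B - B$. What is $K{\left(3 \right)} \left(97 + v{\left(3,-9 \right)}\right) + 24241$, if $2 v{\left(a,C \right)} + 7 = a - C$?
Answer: $24241$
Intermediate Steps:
$v{\left(a,C \right)} = - \frac{7}{2} + \frac{a}{2} - \frac{C}{2}$ ($v{\left(a,C \right)} = - \frac{7}{2} + \frac{a - C}{2} = - \frac{7}{2} - \left(\frac{C}{2} - \frac{a}{2}\right) = - \frac{7}{2} + \frac{a}{2} - \frac{C}{2}$)
$K{\left(B \right)} = 0$
$K{\left(3 \right)} \left(97 + v{\left(3,-9 \right)}\right) + 24241 = 0 \left(97 - - \frac{5}{2}\right) + 24241 = 0 \left(97 + \left(- \frac{7}{2} + \frac{3}{2} + \frac{9}{2}\right)\right) + 24241 = 0 \left(97 + \frac{5}{2}\right) + 24241 = 0 \cdot \frac{199}{2} + 24241 = 0 + 24241 = 24241$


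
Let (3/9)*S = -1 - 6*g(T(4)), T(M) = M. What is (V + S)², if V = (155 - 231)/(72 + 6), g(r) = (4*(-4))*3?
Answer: 1124998681/1521 ≈ 7.3964e+5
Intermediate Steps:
g(r) = -48 (g(r) = -16*3 = -48)
V = -38/39 (V = -76/78 = -76*1/78 = -38/39 ≈ -0.97436)
S = 861 (S = 3*(-1 - 6*(-48)) = 3*(-1 + 288) = 3*287 = 861)
(V + S)² = (-38/39 + 861)² = (33541/39)² = 1124998681/1521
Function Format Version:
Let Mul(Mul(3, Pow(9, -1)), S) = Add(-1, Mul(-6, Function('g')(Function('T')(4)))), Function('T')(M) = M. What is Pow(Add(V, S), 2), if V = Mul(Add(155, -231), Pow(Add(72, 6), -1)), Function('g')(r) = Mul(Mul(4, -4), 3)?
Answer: Rational(1124998681, 1521) ≈ 7.3964e+5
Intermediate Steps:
Function('g')(r) = -48 (Function('g')(r) = Mul(-16, 3) = -48)
V = Rational(-38, 39) (V = Mul(-76, Pow(78, -1)) = Mul(-76, Rational(1, 78)) = Rational(-38, 39) ≈ -0.97436)
S = 861 (S = Mul(3, Add(-1, Mul(-6, -48))) = Mul(3, Add(-1, 288)) = Mul(3, 287) = 861)
Pow(Add(V, S), 2) = Pow(Add(Rational(-38, 39), 861), 2) = Pow(Rational(33541, 39), 2) = Rational(1124998681, 1521)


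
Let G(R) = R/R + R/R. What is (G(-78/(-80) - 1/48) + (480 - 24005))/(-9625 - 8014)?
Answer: 23523/17639 ≈ 1.3336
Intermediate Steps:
G(R) = 2 (G(R) = 1 + 1 = 2)
(G(-78/(-80) - 1/48) + (480 - 24005))/(-9625 - 8014) = (2 + (480 - 24005))/(-9625 - 8014) = (2 - 23525)/(-17639) = -23523*(-1/17639) = 23523/17639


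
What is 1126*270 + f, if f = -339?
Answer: 303681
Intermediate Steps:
1126*270 + f = 1126*270 - 339 = 304020 - 339 = 303681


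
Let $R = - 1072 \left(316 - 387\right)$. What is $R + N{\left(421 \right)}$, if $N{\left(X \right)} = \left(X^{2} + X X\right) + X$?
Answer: $431015$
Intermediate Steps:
$N{\left(X \right)} = X + 2 X^{2}$ ($N{\left(X \right)} = \left(X^{2} + X^{2}\right) + X = 2 X^{2} + X = X + 2 X^{2}$)
$R = 76112$ ($R = \left(-1072\right) \left(-71\right) = 76112$)
$R + N{\left(421 \right)} = 76112 + 421 \left(1 + 2 \cdot 421\right) = 76112 + 421 \left(1 + 842\right) = 76112 + 421 \cdot 843 = 76112 + 354903 = 431015$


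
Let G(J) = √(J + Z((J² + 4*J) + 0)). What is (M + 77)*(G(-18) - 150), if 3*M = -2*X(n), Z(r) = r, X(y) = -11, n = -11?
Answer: -12650 + 253*√26 ≈ -11360.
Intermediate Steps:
G(J) = √(J² + 5*J) (G(J) = √(J + ((J² + 4*J) + 0)) = √(J + (J² + 4*J)) = √(J² + 5*J))
M = 22/3 (M = (-2*(-11))/3 = (⅓)*22 = 22/3 ≈ 7.3333)
(M + 77)*(G(-18) - 150) = (22/3 + 77)*(√(-18*(5 - 18)) - 150) = 253*(√(-18*(-13)) - 150)/3 = 253*(√234 - 150)/3 = 253*(3*√26 - 150)/3 = 253*(-150 + 3*√26)/3 = -12650 + 253*√26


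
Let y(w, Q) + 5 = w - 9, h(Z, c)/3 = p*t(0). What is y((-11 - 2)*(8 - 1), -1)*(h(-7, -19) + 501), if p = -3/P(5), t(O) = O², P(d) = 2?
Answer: -52605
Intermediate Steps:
p = -3/2 ≈ -1.5000
h(Z, c) = 0 (h(Z, c) = 3*(-3/2*0²) = 3*(-3/2*0) = 3*0 = 0)
y(w, Q) = -14 + w (y(w, Q) = -5 + (w - 9) = -5 + (-9 + w) = -14 + w)
y((-11 - 2)*(8 - 1), -1)*(h(-7, -19) + 501) = (-14 + (-11 - 2)*(8 - 1))*(0 + 501) = (-14 - 13*7)*501 = (-14 - 91)*501 = -105*501 = -52605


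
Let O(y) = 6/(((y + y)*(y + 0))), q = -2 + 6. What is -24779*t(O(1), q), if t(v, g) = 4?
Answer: -99116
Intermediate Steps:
q = 4
O(y) = 3/y² (O(y) = 6/(((2*y)*y)) = 6/((2*y²)) = 6*(1/(2*y²)) = 3/y²)
-24779*t(O(1), q) = -24779*4 = -99116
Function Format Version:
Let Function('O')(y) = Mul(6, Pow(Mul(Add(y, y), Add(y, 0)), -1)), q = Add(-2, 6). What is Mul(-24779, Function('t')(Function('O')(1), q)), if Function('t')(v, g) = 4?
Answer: -99116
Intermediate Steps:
q = 4
Function('O')(y) = Mul(3, Pow(y, -2)) (Function('O')(y) = Mul(6, Pow(Mul(Mul(2, y), y), -1)) = Mul(6, Pow(Mul(2, Pow(y, 2)), -1)) = Mul(6, Mul(Rational(1, 2), Pow(y, -2))) = Mul(3, Pow(y, -2)))
Mul(-24779, Function('t')(Function('O')(1), q)) = Mul(-24779, 4) = -99116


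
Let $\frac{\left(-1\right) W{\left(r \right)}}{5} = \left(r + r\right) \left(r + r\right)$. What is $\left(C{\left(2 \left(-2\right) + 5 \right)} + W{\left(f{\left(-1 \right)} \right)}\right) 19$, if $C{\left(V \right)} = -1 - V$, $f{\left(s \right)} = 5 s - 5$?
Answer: $-38038$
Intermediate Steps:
$f{\left(s \right)} = -5 + 5 s$
$W{\left(r \right)} = - 20 r^{2}$ ($W{\left(r \right)} = - 5 \left(r + r\right) \left(r + r\right) = - 5 \cdot 2 r 2 r = - 5 \cdot 4 r^{2} = - 20 r^{2}$)
$\left(C{\left(2 \left(-2\right) + 5 \right)} + W{\left(f{\left(-1 \right)} \right)}\right) 19 = \left(\left(-1 - \left(2 \left(-2\right) + 5\right)\right) - 20 \left(-5 + 5 \left(-1\right)\right)^{2}\right) 19 = \left(\left(-1 - \left(-4 + 5\right)\right) - 20 \left(-5 - 5\right)^{2}\right) 19 = \left(\left(-1 - 1\right) - 20 \left(-10\right)^{2}\right) 19 = \left(\left(-1 - 1\right) - 2000\right) 19 = \left(-2 - 2000\right) 19 = \left(-2002\right) 19 = -38038$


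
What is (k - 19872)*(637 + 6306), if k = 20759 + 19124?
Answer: 138936373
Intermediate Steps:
k = 39883
(k - 19872)*(637 + 6306) = (39883 - 19872)*(637 + 6306) = 20011*6943 = 138936373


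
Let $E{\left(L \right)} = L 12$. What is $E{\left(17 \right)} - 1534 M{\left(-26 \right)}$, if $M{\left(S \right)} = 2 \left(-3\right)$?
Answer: $9408$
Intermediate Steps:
$M{\left(S \right)} = -6$
$E{\left(L \right)} = 12 L$
$E{\left(17 \right)} - 1534 M{\left(-26 \right)} = 12 \cdot 17 - -9204 = 204 + 9204 = 9408$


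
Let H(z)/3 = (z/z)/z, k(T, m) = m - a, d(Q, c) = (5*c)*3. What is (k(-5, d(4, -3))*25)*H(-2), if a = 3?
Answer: 1800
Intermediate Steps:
d(Q, c) = 15*c
k(T, m) = -3 + m (k(T, m) = m - 1*3 = m - 3 = -3 + m)
H(z) = 3/z (H(z) = 3*((z/z)/z) = 3*(1/z) = 3/z)
(k(-5, d(4, -3))*25)*H(-2) = ((-3 + 15*(-3))*25)*(3/(-2)) = ((-3 - 45)*25)*(3*(-½)) = -48*25*(-3/2) = -1200*(-3/2) = 1800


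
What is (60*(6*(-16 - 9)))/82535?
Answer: -1800/16507 ≈ -0.10904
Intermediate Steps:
(60*(6*(-16 - 9)))/82535 = (60*(6*(-25)))*(1/82535) = (60*(-150))*(1/82535) = -9000*1/82535 = -1800/16507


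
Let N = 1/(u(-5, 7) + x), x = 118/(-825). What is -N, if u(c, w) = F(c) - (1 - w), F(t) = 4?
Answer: -825/8132 ≈ -0.10145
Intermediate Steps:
u(c, w) = 3 + w (u(c, w) = 4 - (1 - w) = 4 + (-1 + w) = 3 + w)
x = -118/825 (x = 118*(-1/825) = -118/825 ≈ -0.14303)
N = 825/8132 (N = 1/((3 + 7) - 118/825) = 1/(10 - 118/825) = 1/(8132/825) = 825/8132 ≈ 0.10145)
-N = -1*825/8132 = -825/8132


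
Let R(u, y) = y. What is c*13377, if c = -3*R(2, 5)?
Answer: -200655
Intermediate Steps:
c = -15 (c = -3*5 = -15)
c*13377 = -15*13377 = -200655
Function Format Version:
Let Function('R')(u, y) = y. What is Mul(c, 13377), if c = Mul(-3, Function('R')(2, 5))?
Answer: -200655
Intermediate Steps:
c = -15 (c = Mul(-3, 5) = -15)
Mul(c, 13377) = Mul(-15, 13377) = -200655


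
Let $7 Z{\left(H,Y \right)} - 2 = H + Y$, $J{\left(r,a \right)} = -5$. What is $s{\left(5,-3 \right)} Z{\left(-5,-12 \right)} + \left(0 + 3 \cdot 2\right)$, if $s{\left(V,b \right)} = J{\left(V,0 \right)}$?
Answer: $\frac{117}{7} \approx 16.714$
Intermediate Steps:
$s{\left(V,b \right)} = -5$
$Z{\left(H,Y \right)} = \frac{2}{7} + \frac{H}{7} + \frac{Y}{7}$ ($Z{\left(H,Y \right)} = \frac{2}{7} + \frac{H + Y}{7} = \frac{2}{7} + \left(\frac{H}{7} + \frac{Y}{7}\right) = \frac{2}{7} + \frac{H}{7} + \frac{Y}{7}$)
$s{\left(5,-3 \right)} Z{\left(-5,-12 \right)} + \left(0 + 3 \cdot 2\right) = - 5 \left(\frac{2}{7} + \frac{1}{7} \left(-5\right) + \frac{1}{7} \left(-12\right)\right) + \left(0 + 3 \cdot 2\right) = - 5 \left(\frac{2}{7} - \frac{5}{7} - \frac{12}{7}\right) + \left(0 + 6\right) = \left(-5\right) \left(- \frac{15}{7}\right) + 6 = \frac{75}{7} + 6 = \frac{117}{7}$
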